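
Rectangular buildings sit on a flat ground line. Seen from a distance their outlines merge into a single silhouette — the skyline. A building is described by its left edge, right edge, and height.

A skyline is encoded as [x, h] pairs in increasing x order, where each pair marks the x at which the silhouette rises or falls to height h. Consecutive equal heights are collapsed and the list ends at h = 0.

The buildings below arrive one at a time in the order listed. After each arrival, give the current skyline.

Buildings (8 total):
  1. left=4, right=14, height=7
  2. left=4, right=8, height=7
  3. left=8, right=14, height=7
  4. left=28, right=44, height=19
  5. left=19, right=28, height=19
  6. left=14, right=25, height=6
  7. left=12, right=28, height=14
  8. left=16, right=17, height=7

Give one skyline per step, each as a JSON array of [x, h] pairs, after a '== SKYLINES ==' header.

== SKYLINES ==
[[4,7],[14,0]]
[[4,7],[14,0]]
[[4,7],[14,0]]
[[4,7],[14,0],[28,19],[44,0]]
[[4,7],[14,0],[19,19],[44,0]]
[[4,7],[14,6],[19,19],[44,0]]
[[4,7],[12,14],[19,19],[44,0]]
[[4,7],[12,14],[19,19],[44,0]]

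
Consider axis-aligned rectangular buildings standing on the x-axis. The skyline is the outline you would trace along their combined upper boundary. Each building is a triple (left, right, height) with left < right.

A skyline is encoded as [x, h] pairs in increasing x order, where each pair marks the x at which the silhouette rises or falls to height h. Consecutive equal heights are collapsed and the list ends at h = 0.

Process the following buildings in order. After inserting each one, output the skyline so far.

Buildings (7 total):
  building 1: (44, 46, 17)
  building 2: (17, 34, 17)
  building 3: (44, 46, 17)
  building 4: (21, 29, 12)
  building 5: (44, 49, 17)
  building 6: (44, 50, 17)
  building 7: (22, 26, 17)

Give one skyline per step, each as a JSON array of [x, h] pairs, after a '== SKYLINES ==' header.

== SKYLINES ==
[[44,17],[46,0]]
[[17,17],[34,0],[44,17],[46,0]]
[[17,17],[34,0],[44,17],[46,0]]
[[17,17],[34,0],[44,17],[46,0]]
[[17,17],[34,0],[44,17],[49,0]]
[[17,17],[34,0],[44,17],[50,0]]
[[17,17],[34,0],[44,17],[50,0]]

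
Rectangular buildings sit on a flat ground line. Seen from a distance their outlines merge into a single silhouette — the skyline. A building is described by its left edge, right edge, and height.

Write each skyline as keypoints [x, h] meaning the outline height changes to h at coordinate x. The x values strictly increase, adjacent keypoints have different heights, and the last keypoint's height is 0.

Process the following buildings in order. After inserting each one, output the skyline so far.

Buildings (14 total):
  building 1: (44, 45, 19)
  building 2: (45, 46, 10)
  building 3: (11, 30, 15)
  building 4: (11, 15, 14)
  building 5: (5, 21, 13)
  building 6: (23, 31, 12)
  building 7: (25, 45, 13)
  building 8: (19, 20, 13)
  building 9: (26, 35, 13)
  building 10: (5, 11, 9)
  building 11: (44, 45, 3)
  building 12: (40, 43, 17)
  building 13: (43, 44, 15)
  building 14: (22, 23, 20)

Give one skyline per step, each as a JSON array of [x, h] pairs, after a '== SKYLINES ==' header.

== SKYLINES ==
[[44,19],[45,0]]
[[44,19],[45,10],[46,0]]
[[11,15],[30,0],[44,19],[45,10],[46,0]]
[[11,15],[30,0],[44,19],[45,10],[46,0]]
[[5,13],[11,15],[30,0],[44,19],[45,10],[46,0]]
[[5,13],[11,15],[30,12],[31,0],[44,19],[45,10],[46,0]]
[[5,13],[11,15],[30,13],[44,19],[45,10],[46,0]]
[[5,13],[11,15],[30,13],[44,19],[45,10],[46,0]]
[[5,13],[11,15],[30,13],[44,19],[45,10],[46,0]]
[[5,13],[11,15],[30,13],[44,19],[45,10],[46,0]]
[[5,13],[11,15],[30,13],[44,19],[45,10],[46,0]]
[[5,13],[11,15],[30,13],[40,17],[43,13],[44,19],[45,10],[46,0]]
[[5,13],[11,15],[30,13],[40,17],[43,15],[44,19],[45,10],[46,0]]
[[5,13],[11,15],[22,20],[23,15],[30,13],[40,17],[43,15],[44,19],[45,10],[46,0]]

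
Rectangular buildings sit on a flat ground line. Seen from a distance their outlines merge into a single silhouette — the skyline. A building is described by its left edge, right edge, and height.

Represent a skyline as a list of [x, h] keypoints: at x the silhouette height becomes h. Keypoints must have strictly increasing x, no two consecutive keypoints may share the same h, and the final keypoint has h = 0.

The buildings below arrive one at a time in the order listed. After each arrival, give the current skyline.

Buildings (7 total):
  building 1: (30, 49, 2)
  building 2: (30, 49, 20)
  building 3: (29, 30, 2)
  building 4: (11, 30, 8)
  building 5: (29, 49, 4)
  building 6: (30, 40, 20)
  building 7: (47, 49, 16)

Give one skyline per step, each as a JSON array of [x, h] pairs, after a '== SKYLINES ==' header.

== SKYLINES ==
[[30,2],[49,0]]
[[30,20],[49,0]]
[[29,2],[30,20],[49,0]]
[[11,8],[30,20],[49,0]]
[[11,8],[30,20],[49,0]]
[[11,8],[30,20],[49,0]]
[[11,8],[30,20],[49,0]]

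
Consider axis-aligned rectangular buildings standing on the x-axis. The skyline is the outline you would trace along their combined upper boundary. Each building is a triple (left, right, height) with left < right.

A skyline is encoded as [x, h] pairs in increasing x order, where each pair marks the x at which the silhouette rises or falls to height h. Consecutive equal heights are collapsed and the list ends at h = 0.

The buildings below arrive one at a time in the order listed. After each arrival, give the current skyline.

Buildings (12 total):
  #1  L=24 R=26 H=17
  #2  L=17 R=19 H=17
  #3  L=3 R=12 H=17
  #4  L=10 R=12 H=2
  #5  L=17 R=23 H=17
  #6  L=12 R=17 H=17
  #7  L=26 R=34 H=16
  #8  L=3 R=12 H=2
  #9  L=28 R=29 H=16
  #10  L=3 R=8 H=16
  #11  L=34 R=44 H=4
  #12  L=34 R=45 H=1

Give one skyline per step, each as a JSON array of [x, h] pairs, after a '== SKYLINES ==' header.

== SKYLINES ==
[[24,17],[26,0]]
[[17,17],[19,0],[24,17],[26,0]]
[[3,17],[12,0],[17,17],[19,0],[24,17],[26,0]]
[[3,17],[12,0],[17,17],[19,0],[24,17],[26,0]]
[[3,17],[12,0],[17,17],[23,0],[24,17],[26,0]]
[[3,17],[23,0],[24,17],[26,0]]
[[3,17],[23,0],[24,17],[26,16],[34,0]]
[[3,17],[23,0],[24,17],[26,16],[34,0]]
[[3,17],[23,0],[24,17],[26,16],[34,0]]
[[3,17],[23,0],[24,17],[26,16],[34,0]]
[[3,17],[23,0],[24,17],[26,16],[34,4],[44,0]]
[[3,17],[23,0],[24,17],[26,16],[34,4],[44,1],[45,0]]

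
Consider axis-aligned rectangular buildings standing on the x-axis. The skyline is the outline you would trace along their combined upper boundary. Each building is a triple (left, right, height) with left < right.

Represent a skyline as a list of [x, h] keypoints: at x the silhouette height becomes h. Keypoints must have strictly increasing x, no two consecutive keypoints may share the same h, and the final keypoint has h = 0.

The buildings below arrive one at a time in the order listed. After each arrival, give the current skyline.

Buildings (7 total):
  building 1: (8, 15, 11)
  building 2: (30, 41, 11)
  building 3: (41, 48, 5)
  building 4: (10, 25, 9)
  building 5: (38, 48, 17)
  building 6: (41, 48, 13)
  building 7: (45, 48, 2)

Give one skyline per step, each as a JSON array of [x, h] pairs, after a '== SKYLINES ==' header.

== SKYLINES ==
[[8,11],[15,0]]
[[8,11],[15,0],[30,11],[41,0]]
[[8,11],[15,0],[30,11],[41,5],[48,0]]
[[8,11],[15,9],[25,0],[30,11],[41,5],[48,0]]
[[8,11],[15,9],[25,0],[30,11],[38,17],[48,0]]
[[8,11],[15,9],[25,0],[30,11],[38,17],[48,0]]
[[8,11],[15,9],[25,0],[30,11],[38,17],[48,0]]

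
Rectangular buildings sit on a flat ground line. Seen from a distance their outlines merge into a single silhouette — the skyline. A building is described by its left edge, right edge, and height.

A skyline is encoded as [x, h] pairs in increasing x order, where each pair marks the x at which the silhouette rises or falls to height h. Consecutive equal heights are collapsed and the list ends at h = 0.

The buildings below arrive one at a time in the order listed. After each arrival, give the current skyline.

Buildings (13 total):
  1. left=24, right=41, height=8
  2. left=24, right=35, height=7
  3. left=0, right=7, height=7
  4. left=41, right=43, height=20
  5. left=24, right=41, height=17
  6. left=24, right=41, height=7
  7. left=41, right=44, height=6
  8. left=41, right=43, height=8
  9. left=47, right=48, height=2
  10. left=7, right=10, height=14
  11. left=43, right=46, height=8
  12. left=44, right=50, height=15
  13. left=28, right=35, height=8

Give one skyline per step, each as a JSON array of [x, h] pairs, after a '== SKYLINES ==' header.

== SKYLINES ==
[[24,8],[41,0]]
[[24,8],[41,0]]
[[0,7],[7,0],[24,8],[41,0]]
[[0,7],[7,0],[24,8],[41,20],[43,0]]
[[0,7],[7,0],[24,17],[41,20],[43,0]]
[[0,7],[7,0],[24,17],[41,20],[43,0]]
[[0,7],[7,0],[24,17],[41,20],[43,6],[44,0]]
[[0,7],[7,0],[24,17],[41,20],[43,6],[44,0]]
[[0,7],[7,0],[24,17],[41,20],[43,6],[44,0],[47,2],[48,0]]
[[0,7],[7,14],[10,0],[24,17],[41,20],[43,6],[44,0],[47,2],[48,0]]
[[0,7],[7,14],[10,0],[24,17],[41,20],[43,8],[46,0],[47,2],[48,0]]
[[0,7],[7,14],[10,0],[24,17],[41,20],[43,8],[44,15],[50,0]]
[[0,7],[7,14],[10,0],[24,17],[41,20],[43,8],[44,15],[50,0]]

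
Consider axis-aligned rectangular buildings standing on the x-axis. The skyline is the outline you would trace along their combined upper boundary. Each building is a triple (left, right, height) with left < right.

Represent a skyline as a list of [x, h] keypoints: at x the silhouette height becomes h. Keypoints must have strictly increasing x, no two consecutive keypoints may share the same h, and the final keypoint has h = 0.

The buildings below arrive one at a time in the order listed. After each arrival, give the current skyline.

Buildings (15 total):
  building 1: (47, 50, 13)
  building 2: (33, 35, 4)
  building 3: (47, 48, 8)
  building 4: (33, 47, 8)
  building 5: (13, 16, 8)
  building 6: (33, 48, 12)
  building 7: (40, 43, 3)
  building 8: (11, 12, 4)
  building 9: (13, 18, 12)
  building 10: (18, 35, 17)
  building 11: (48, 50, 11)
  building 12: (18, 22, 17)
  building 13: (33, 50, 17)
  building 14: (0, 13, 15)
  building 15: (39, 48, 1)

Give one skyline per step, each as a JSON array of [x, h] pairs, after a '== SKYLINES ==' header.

== SKYLINES ==
[[47,13],[50,0]]
[[33,4],[35,0],[47,13],[50,0]]
[[33,4],[35,0],[47,13],[50,0]]
[[33,8],[47,13],[50,0]]
[[13,8],[16,0],[33,8],[47,13],[50,0]]
[[13,8],[16,0],[33,12],[47,13],[50,0]]
[[13,8],[16,0],[33,12],[47,13],[50,0]]
[[11,4],[12,0],[13,8],[16,0],[33,12],[47,13],[50,0]]
[[11,4],[12,0],[13,12],[18,0],[33,12],[47,13],[50,0]]
[[11,4],[12,0],[13,12],[18,17],[35,12],[47,13],[50,0]]
[[11,4],[12,0],[13,12],[18,17],[35,12],[47,13],[50,0]]
[[11,4],[12,0],[13,12],[18,17],[35,12],[47,13],[50,0]]
[[11,4],[12,0],[13,12],[18,17],[50,0]]
[[0,15],[13,12],[18,17],[50,0]]
[[0,15],[13,12],[18,17],[50,0]]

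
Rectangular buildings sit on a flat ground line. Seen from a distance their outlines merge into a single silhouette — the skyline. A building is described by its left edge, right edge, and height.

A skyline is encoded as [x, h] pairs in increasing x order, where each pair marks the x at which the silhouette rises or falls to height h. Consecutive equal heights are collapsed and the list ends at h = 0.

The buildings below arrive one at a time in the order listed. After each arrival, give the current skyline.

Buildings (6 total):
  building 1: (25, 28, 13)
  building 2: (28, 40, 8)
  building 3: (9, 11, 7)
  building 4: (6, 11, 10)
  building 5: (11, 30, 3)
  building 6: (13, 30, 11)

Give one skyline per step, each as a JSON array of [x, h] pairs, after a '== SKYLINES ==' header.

== SKYLINES ==
[[25,13],[28,0]]
[[25,13],[28,8],[40,0]]
[[9,7],[11,0],[25,13],[28,8],[40,0]]
[[6,10],[11,0],[25,13],[28,8],[40,0]]
[[6,10],[11,3],[25,13],[28,8],[40,0]]
[[6,10],[11,3],[13,11],[25,13],[28,11],[30,8],[40,0]]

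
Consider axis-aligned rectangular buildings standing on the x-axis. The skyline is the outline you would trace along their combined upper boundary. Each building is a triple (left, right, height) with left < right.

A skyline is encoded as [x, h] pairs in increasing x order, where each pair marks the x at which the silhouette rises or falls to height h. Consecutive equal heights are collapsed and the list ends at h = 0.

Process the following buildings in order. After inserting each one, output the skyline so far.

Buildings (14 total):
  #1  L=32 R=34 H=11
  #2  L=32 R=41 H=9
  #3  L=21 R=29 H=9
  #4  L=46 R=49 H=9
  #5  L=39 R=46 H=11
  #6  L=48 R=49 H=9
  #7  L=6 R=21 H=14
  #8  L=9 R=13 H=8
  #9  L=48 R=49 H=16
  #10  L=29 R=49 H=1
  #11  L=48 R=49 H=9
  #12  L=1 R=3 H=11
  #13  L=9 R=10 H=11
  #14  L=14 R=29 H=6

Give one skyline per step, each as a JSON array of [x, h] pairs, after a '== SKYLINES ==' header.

== SKYLINES ==
[[32,11],[34,0]]
[[32,11],[34,9],[41,0]]
[[21,9],[29,0],[32,11],[34,9],[41,0]]
[[21,9],[29,0],[32,11],[34,9],[41,0],[46,9],[49,0]]
[[21,9],[29,0],[32,11],[34,9],[39,11],[46,9],[49,0]]
[[21,9],[29,0],[32,11],[34,9],[39,11],[46,9],[49,0]]
[[6,14],[21,9],[29,0],[32,11],[34,9],[39,11],[46,9],[49,0]]
[[6,14],[21,9],[29,0],[32,11],[34,9],[39,11],[46,9],[49,0]]
[[6,14],[21,9],[29,0],[32,11],[34,9],[39,11],[46,9],[48,16],[49,0]]
[[6,14],[21,9],[29,1],[32,11],[34,9],[39,11],[46,9],[48,16],[49,0]]
[[6,14],[21,9],[29,1],[32,11],[34,9],[39,11],[46,9],[48,16],[49,0]]
[[1,11],[3,0],[6,14],[21,9],[29,1],[32,11],[34,9],[39,11],[46,9],[48,16],[49,0]]
[[1,11],[3,0],[6,14],[21,9],[29,1],[32,11],[34,9],[39,11],[46,9],[48,16],[49,0]]
[[1,11],[3,0],[6,14],[21,9],[29,1],[32,11],[34,9],[39,11],[46,9],[48,16],[49,0]]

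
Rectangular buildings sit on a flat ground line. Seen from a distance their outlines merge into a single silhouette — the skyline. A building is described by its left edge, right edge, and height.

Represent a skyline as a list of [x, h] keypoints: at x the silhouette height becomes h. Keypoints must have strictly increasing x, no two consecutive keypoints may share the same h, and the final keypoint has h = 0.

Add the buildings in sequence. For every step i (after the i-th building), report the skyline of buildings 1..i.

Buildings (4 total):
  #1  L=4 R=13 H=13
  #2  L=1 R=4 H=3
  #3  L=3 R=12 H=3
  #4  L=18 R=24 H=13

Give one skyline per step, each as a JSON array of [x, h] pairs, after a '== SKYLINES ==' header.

== SKYLINES ==
[[4,13],[13,0]]
[[1,3],[4,13],[13,0]]
[[1,3],[4,13],[13,0]]
[[1,3],[4,13],[13,0],[18,13],[24,0]]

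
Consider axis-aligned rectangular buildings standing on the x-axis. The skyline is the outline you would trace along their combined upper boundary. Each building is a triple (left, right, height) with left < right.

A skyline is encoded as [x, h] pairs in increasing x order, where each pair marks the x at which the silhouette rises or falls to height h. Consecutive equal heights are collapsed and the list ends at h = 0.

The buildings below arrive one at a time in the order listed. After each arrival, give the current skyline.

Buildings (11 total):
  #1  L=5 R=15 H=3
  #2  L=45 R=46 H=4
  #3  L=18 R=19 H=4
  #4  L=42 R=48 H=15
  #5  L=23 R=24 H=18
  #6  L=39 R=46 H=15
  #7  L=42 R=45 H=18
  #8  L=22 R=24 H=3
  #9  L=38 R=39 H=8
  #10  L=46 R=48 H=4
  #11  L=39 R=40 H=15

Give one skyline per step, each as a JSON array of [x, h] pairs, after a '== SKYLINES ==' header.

== SKYLINES ==
[[5,3],[15,0]]
[[5,3],[15,0],[45,4],[46,0]]
[[5,3],[15,0],[18,4],[19,0],[45,4],[46,0]]
[[5,3],[15,0],[18,4],[19,0],[42,15],[48,0]]
[[5,3],[15,0],[18,4],[19,0],[23,18],[24,0],[42,15],[48,0]]
[[5,3],[15,0],[18,4],[19,0],[23,18],[24,0],[39,15],[48,0]]
[[5,3],[15,0],[18,4],[19,0],[23,18],[24,0],[39,15],[42,18],[45,15],[48,0]]
[[5,3],[15,0],[18,4],[19,0],[22,3],[23,18],[24,0],[39,15],[42,18],[45,15],[48,0]]
[[5,3],[15,0],[18,4],[19,0],[22,3],[23,18],[24,0],[38,8],[39,15],[42,18],[45,15],[48,0]]
[[5,3],[15,0],[18,4],[19,0],[22,3],[23,18],[24,0],[38,8],[39,15],[42,18],[45,15],[48,0]]
[[5,3],[15,0],[18,4],[19,0],[22,3],[23,18],[24,0],[38,8],[39,15],[42,18],[45,15],[48,0]]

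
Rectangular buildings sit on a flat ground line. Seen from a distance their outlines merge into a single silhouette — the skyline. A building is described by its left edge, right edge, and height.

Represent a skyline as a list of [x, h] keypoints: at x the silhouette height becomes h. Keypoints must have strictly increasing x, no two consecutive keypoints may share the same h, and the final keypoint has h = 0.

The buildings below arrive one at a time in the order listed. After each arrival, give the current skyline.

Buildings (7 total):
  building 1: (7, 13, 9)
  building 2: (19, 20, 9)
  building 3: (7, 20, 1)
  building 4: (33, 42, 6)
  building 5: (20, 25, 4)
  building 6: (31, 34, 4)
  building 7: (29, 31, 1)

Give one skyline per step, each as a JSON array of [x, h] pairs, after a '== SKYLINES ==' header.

== SKYLINES ==
[[7,9],[13,0]]
[[7,9],[13,0],[19,9],[20,0]]
[[7,9],[13,1],[19,9],[20,0]]
[[7,9],[13,1],[19,9],[20,0],[33,6],[42,0]]
[[7,9],[13,1],[19,9],[20,4],[25,0],[33,6],[42,0]]
[[7,9],[13,1],[19,9],[20,4],[25,0],[31,4],[33,6],[42,0]]
[[7,9],[13,1],[19,9],[20,4],[25,0],[29,1],[31,4],[33,6],[42,0]]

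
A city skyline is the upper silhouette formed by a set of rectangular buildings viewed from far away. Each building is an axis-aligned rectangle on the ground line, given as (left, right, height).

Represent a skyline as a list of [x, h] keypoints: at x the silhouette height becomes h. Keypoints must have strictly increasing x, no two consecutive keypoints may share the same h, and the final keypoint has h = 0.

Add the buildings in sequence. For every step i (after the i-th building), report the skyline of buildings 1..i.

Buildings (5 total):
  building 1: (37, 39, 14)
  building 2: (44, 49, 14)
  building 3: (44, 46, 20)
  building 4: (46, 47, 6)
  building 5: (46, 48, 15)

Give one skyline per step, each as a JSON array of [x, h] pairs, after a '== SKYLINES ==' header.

== SKYLINES ==
[[37,14],[39,0]]
[[37,14],[39,0],[44,14],[49,0]]
[[37,14],[39,0],[44,20],[46,14],[49,0]]
[[37,14],[39,0],[44,20],[46,14],[49,0]]
[[37,14],[39,0],[44,20],[46,15],[48,14],[49,0]]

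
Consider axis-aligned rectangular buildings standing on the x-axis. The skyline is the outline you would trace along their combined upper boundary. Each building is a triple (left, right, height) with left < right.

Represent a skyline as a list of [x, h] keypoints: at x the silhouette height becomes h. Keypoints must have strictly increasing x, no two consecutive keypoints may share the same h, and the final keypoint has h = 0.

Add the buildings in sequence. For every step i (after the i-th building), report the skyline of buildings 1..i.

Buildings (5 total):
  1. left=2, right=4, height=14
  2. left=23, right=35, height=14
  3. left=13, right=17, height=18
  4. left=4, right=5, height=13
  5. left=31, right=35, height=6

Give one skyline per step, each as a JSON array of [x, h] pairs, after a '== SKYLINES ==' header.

== SKYLINES ==
[[2,14],[4,0]]
[[2,14],[4,0],[23,14],[35,0]]
[[2,14],[4,0],[13,18],[17,0],[23,14],[35,0]]
[[2,14],[4,13],[5,0],[13,18],[17,0],[23,14],[35,0]]
[[2,14],[4,13],[5,0],[13,18],[17,0],[23,14],[35,0]]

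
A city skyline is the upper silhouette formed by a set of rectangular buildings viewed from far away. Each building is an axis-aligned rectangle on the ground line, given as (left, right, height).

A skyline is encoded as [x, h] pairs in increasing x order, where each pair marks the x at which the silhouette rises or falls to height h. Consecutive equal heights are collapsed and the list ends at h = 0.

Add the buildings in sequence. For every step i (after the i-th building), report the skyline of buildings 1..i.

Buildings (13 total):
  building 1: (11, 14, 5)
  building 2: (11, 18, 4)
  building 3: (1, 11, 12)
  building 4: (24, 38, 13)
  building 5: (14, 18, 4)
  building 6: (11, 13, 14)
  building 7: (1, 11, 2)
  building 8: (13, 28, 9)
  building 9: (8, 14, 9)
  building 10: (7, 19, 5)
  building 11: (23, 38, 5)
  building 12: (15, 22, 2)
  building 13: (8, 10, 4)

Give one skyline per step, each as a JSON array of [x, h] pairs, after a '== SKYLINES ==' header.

== SKYLINES ==
[[11,5],[14,0]]
[[11,5],[14,4],[18,0]]
[[1,12],[11,5],[14,4],[18,0]]
[[1,12],[11,5],[14,4],[18,0],[24,13],[38,0]]
[[1,12],[11,5],[14,4],[18,0],[24,13],[38,0]]
[[1,12],[11,14],[13,5],[14,4],[18,0],[24,13],[38,0]]
[[1,12],[11,14],[13,5],[14,4],[18,0],[24,13],[38,0]]
[[1,12],[11,14],[13,9],[24,13],[38,0]]
[[1,12],[11,14],[13,9],[24,13],[38,0]]
[[1,12],[11,14],[13,9],[24,13],[38,0]]
[[1,12],[11,14],[13,9],[24,13],[38,0]]
[[1,12],[11,14],[13,9],[24,13],[38,0]]
[[1,12],[11,14],[13,9],[24,13],[38,0]]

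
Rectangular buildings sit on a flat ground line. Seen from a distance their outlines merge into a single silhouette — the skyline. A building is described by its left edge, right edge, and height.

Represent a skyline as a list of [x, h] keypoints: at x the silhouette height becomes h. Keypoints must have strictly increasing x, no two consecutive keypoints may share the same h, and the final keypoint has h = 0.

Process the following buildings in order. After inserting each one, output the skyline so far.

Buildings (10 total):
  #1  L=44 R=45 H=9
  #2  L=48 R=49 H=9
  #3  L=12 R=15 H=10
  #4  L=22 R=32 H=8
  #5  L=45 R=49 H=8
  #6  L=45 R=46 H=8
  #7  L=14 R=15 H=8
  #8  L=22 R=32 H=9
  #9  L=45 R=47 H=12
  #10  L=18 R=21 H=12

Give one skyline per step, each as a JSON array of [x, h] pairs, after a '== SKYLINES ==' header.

== SKYLINES ==
[[44,9],[45,0]]
[[44,9],[45,0],[48,9],[49,0]]
[[12,10],[15,0],[44,9],[45,0],[48,9],[49,0]]
[[12,10],[15,0],[22,8],[32,0],[44,9],[45,0],[48,9],[49,0]]
[[12,10],[15,0],[22,8],[32,0],[44,9],[45,8],[48,9],[49,0]]
[[12,10],[15,0],[22,8],[32,0],[44,9],[45,8],[48,9],[49,0]]
[[12,10],[15,0],[22,8],[32,0],[44,9],[45,8],[48,9],[49,0]]
[[12,10],[15,0],[22,9],[32,0],[44,9],[45,8],[48,9],[49,0]]
[[12,10],[15,0],[22,9],[32,0],[44,9],[45,12],[47,8],[48,9],[49,0]]
[[12,10],[15,0],[18,12],[21,0],[22,9],[32,0],[44,9],[45,12],[47,8],[48,9],[49,0]]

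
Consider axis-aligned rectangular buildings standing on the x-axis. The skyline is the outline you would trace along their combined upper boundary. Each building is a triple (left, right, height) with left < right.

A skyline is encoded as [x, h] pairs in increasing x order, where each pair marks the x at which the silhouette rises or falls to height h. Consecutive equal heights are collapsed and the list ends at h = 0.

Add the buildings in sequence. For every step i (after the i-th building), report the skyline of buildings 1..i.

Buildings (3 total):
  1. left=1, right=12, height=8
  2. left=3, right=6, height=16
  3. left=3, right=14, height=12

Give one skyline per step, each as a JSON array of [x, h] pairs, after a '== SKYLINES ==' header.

== SKYLINES ==
[[1,8],[12,0]]
[[1,8],[3,16],[6,8],[12,0]]
[[1,8],[3,16],[6,12],[14,0]]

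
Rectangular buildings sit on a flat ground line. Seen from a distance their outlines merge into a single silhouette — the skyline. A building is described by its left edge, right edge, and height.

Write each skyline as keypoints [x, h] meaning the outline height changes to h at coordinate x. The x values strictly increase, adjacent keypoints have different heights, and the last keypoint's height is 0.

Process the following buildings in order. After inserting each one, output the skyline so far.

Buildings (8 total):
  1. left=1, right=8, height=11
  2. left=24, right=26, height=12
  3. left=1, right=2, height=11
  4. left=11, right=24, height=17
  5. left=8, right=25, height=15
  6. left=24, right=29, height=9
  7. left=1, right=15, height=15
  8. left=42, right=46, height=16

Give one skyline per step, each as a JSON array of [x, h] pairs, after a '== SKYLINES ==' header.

== SKYLINES ==
[[1,11],[8,0]]
[[1,11],[8,0],[24,12],[26,0]]
[[1,11],[8,0],[24,12],[26,0]]
[[1,11],[8,0],[11,17],[24,12],[26,0]]
[[1,11],[8,15],[11,17],[24,15],[25,12],[26,0]]
[[1,11],[8,15],[11,17],[24,15],[25,12],[26,9],[29,0]]
[[1,15],[11,17],[24,15],[25,12],[26,9],[29,0]]
[[1,15],[11,17],[24,15],[25,12],[26,9],[29,0],[42,16],[46,0]]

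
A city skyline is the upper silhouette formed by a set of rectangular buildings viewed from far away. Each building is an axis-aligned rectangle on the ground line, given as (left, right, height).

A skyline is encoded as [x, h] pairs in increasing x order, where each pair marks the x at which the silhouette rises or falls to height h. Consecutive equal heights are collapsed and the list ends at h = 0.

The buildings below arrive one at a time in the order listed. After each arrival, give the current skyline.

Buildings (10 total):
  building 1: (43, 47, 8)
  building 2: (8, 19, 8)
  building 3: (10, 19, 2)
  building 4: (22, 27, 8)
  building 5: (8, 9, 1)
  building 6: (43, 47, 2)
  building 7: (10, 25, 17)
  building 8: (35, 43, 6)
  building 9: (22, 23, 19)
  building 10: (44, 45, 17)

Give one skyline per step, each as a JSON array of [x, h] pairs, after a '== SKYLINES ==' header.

== SKYLINES ==
[[43,8],[47,0]]
[[8,8],[19,0],[43,8],[47,0]]
[[8,8],[19,0],[43,8],[47,0]]
[[8,8],[19,0],[22,8],[27,0],[43,8],[47,0]]
[[8,8],[19,0],[22,8],[27,0],[43,8],[47,0]]
[[8,8],[19,0],[22,8],[27,0],[43,8],[47,0]]
[[8,8],[10,17],[25,8],[27,0],[43,8],[47,0]]
[[8,8],[10,17],[25,8],[27,0],[35,6],[43,8],[47,0]]
[[8,8],[10,17],[22,19],[23,17],[25,8],[27,0],[35,6],[43,8],[47,0]]
[[8,8],[10,17],[22,19],[23,17],[25,8],[27,0],[35,6],[43,8],[44,17],[45,8],[47,0]]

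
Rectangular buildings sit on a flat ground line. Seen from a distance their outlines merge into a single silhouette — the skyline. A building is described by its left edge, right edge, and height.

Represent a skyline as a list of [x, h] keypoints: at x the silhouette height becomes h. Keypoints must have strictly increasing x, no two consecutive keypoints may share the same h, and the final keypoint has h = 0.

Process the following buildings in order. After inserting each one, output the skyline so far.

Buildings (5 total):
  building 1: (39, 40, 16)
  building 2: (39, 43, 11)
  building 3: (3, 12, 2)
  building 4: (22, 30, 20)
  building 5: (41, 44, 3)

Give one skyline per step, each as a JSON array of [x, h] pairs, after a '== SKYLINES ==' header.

== SKYLINES ==
[[39,16],[40,0]]
[[39,16],[40,11],[43,0]]
[[3,2],[12,0],[39,16],[40,11],[43,0]]
[[3,2],[12,0],[22,20],[30,0],[39,16],[40,11],[43,0]]
[[3,2],[12,0],[22,20],[30,0],[39,16],[40,11],[43,3],[44,0]]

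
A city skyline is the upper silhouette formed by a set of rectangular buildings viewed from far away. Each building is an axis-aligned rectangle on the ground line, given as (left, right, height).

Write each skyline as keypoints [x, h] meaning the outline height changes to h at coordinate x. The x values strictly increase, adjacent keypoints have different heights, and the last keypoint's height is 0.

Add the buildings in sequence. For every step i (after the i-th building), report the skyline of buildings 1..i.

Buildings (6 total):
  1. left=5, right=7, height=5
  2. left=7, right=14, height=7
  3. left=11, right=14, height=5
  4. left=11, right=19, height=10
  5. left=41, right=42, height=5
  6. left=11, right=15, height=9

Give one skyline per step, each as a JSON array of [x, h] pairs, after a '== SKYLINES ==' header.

== SKYLINES ==
[[5,5],[7,0]]
[[5,5],[7,7],[14,0]]
[[5,5],[7,7],[14,0]]
[[5,5],[7,7],[11,10],[19,0]]
[[5,5],[7,7],[11,10],[19,0],[41,5],[42,0]]
[[5,5],[7,7],[11,10],[19,0],[41,5],[42,0]]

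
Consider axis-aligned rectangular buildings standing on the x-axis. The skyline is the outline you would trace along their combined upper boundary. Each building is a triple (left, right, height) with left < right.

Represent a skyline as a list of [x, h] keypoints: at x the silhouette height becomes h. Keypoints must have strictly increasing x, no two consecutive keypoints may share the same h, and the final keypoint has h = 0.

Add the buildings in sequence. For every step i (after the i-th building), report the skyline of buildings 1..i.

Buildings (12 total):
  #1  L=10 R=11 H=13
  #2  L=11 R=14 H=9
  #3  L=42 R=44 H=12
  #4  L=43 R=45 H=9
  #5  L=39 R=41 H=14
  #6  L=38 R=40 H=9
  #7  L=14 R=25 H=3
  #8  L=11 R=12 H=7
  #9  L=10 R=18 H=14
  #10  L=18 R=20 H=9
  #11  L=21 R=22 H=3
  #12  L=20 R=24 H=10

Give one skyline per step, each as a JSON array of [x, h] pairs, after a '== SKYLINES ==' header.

== SKYLINES ==
[[10,13],[11,0]]
[[10,13],[11,9],[14,0]]
[[10,13],[11,9],[14,0],[42,12],[44,0]]
[[10,13],[11,9],[14,0],[42,12],[44,9],[45,0]]
[[10,13],[11,9],[14,0],[39,14],[41,0],[42,12],[44,9],[45,0]]
[[10,13],[11,9],[14,0],[38,9],[39,14],[41,0],[42,12],[44,9],[45,0]]
[[10,13],[11,9],[14,3],[25,0],[38,9],[39,14],[41,0],[42,12],[44,9],[45,0]]
[[10,13],[11,9],[14,3],[25,0],[38,9],[39,14],[41,0],[42,12],[44,9],[45,0]]
[[10,14],[18,3],[25,0],[38,9],[39,14],[41,0],[42,12],[44,9],[45,0]]
[[10,14],[18,9],[20,3],[25,0],[38,9],[39,14],[41,0],[42,12],[44,9],[45,0]]
[[10,14],[18,9],[20,3],[25,0],[38,9],[39,14],[41,0],[42,12],[44,9],[45,0]]
[[10,14],[18,9],[20,10],[24,3],[25,0],[38,9],[39,14],[41,0],[42,12],[44,9],[45,0]]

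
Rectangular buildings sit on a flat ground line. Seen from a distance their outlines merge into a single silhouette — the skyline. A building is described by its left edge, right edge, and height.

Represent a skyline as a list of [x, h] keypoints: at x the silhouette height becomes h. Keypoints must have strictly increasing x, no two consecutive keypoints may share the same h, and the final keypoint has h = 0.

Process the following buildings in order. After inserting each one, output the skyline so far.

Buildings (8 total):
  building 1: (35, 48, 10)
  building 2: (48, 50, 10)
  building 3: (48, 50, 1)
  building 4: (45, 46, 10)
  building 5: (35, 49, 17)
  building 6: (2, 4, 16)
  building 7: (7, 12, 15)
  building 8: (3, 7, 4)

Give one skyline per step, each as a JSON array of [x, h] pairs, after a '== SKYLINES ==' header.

== SKYLINES ==
[[35,10],[48,0]]
[[35,10],[50,0]]
[[35,10],[50,0]]
[[35,10],[50,0]]
[[35,17],[49,10],[50,0]]
[[2,16],[4,0],[35,17],[49,10],[50,0]]
[[2,16],[4,0],[7,15],[12,0],[35,17],[49,10],[50,0]]
[[2,16],[4,4],[7,15],[12,0],[35,17],[49,10],[50,0]]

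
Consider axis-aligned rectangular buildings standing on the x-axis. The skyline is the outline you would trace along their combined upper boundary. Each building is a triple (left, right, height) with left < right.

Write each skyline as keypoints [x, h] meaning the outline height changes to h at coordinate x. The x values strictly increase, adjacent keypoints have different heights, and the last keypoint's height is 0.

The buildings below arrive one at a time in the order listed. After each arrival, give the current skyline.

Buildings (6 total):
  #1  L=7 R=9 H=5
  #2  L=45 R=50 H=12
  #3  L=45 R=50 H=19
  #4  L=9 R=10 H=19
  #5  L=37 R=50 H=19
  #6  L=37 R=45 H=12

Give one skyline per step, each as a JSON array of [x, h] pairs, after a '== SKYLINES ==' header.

== SKYLINES ==
[[7,5],[9,0]]
[[7,5],[9,0],[45,12],[50,0]]
[[7,5],[9,0],[45,19],[50,0]]
[[7,5],[9,19],[10,0],[45,19],[50,0]]
[[7,5],[9,19],[10,0],[37,19],[50,0]]
[[7,5],[9,19],[10,0],[37,19],[50,0]]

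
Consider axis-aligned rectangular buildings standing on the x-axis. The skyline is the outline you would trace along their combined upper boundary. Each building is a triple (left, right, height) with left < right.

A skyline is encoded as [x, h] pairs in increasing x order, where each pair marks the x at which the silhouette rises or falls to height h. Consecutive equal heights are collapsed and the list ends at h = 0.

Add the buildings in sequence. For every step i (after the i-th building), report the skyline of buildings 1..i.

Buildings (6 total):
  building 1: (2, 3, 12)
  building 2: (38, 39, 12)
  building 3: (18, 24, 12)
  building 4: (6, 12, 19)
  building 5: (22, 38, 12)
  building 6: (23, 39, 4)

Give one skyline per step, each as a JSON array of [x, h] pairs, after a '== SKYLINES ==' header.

== SKYLINES ==
[[2,12],[3,0]]
[[2,12],[3,0],[38,12],[39,0]]
[[2,12],[3,0],[18,12],[24,0],[38,12],[39,0]]
[[2,12],[3,0],[6,19],[12,0],[18,12],[24,0],[38,12],[39,0]]
[[2,12],[3,0],[6,19],[12,0],[18,12],[39,0]]
[[2,12],[3,0],[6,19],[12,0],[18,12],[39,0]]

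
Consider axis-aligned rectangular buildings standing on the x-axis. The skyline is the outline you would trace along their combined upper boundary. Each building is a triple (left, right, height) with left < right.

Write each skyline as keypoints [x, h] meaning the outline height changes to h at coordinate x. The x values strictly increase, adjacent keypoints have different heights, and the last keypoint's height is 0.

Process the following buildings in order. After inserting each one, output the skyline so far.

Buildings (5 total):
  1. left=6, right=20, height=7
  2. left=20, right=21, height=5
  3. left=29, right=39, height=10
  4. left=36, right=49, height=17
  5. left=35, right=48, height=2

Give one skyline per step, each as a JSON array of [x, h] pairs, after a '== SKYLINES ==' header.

== SKYLINES ==
[[6,7],[20,0]]
[[6,7],[20,5],[21,0]]
[[6,7],[20,5],[21,0],[29,10],[39,0]]
[[6,7],[20,5],[21,0],[29,10],[36,17],[49,0]]
[[6,7],[20,5],[21,0],[29,10],[36,17],[49,0]]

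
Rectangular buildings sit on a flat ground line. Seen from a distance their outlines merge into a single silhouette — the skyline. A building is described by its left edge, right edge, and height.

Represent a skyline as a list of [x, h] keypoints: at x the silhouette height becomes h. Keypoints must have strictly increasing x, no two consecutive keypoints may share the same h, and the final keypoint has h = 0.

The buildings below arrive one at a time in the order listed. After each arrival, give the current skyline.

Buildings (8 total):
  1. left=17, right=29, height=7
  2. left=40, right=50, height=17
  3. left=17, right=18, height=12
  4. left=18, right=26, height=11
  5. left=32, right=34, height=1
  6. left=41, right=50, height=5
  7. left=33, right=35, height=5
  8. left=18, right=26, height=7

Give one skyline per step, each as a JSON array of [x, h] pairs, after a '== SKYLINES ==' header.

== SKYLINES ==
[[17,7],[29,0]]
[[17,7],[29,0],[40,17],[50,0]]
[[17,12],[18,7],[29,0],[40,17],[50,0]]
[[17,12],[18,11],[26,7],[29,0],[40,17],[50,0]]
[[17,12],[18,11],[26,7],[29,0],[32,1],[34,0],[40,17],[50,0]]
[[17,12],[18,11],[26,7],[29,0],[32,1],[34,0],[40,17],[50,0]]
[[17,12],[18,11],[26,7],[29,0],[32,1],[33,5],[35,0],[40,17],[50,0]]
[[17,12],[18,11],[26,7],[29,0],[32,1],[33,5],[35,0],[40,17],[50,0]]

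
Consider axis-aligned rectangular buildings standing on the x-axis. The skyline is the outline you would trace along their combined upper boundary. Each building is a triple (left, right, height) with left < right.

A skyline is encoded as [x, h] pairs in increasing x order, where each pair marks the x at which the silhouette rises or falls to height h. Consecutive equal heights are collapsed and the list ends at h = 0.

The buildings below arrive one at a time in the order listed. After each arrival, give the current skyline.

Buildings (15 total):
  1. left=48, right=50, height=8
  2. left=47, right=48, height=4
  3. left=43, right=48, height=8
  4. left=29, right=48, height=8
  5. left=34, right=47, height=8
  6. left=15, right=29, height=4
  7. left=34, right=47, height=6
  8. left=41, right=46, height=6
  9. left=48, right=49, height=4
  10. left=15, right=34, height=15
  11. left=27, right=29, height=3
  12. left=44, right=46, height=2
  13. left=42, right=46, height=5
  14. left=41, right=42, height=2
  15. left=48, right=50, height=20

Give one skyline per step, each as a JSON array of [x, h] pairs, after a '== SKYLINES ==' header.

== SKYLINES ==
[[48,8],[50,0]]
[[47,4],[48,8],[50,0]]
[[43,8],[50,0]]
[[29,8],[50,0]]
[[29,8],[50,0]]
[[15,4],[29,8],[50,0]]
[[15,4],[29,8],[50,0]]
[[15,4],[29,8],[50,0]]
[[15,4],[29,8],[50,0]]
[[15,15],[34,8],[50,0]]
[[15,15],[34,8],[50,0]]
[[15,15],[34,8],[50,0]]
[[15,15],[34,8],[50,0]]
[[15,15],[34,8],[50,0]]
[[15,15],[34,8],[48,20],[50,0]]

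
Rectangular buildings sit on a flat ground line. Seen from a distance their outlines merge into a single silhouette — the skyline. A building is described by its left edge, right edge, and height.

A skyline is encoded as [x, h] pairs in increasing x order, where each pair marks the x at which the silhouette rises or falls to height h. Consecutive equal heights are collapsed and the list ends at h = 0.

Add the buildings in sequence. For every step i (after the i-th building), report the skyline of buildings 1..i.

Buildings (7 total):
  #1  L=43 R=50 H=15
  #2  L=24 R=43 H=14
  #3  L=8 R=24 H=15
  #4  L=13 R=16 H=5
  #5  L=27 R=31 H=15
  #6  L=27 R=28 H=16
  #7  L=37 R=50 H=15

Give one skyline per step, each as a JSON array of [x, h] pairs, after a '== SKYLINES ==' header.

== SKYLINES ==
[[43,15],[50,0]]
[[24,14],[43,15],[50,0]]
[[8,15],[24,14],[43,15],[50,0]]
[[8,15],[24,14],[43,15],[50,0]]
[[8,15],[24,14],[27,15],[31,14],[43,15],[50,0]]
[[8,15],[24,14],[27,16],[28,15],[31,14],[43,15],[50,0]]
[[8,15],[24,14],[27,16],[28,15],[31,14],[37,15],[50,0]]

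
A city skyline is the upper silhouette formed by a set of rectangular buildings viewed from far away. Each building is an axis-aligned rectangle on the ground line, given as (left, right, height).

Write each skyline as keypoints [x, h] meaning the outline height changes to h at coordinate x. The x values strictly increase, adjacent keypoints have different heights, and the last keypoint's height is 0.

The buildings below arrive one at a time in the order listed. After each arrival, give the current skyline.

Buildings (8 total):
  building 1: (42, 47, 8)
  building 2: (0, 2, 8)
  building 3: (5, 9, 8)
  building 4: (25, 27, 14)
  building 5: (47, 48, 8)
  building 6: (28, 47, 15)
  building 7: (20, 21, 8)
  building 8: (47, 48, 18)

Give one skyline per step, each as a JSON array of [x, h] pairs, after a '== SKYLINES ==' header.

== SKYLINES ==
[[42,8],[47,0]]
[[0,8],[2,0],[42,8],[47,0]]
[[0,8],[2,0],[5,8],[9,0],[42,8],[47,0]]
[[0,8],[2,0],[5,8],[9,0],[25,14],[27,0],[42,8],[47,0]]
[[0,8],[2,0],[5,8],[9,0],[25,14],[27,0],[42,8],[48,0]]
[[0,8],[2,0],[5,8],[9,0],[25,14],[27,0],[28,15],[47,8],[48,0]]
[[0,8],[2,0],[5,8],[9,0],[20,8],[21,0],[25,14],[27,0],[28,15],[47,8],[48,0]]
[[0,8],[2,0],[5,8],[9,0],[20,8],[21,0],[25,14],[27,0],[28,15],[47,18],[48,0]]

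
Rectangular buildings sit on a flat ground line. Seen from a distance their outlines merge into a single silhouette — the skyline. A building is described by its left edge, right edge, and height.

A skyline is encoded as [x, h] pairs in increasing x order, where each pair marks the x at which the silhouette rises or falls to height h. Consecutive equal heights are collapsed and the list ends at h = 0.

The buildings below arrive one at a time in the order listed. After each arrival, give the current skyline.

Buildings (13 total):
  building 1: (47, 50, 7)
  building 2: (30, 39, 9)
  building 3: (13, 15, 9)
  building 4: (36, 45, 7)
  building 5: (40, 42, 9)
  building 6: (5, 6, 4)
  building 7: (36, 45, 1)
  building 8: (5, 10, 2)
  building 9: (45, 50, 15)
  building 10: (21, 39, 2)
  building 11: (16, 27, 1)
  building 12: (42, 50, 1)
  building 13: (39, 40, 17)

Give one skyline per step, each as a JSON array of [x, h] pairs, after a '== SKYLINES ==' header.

== SKYLINES ==
[[47,7],[50,0]]
[[30,9],[39,0],[47,7],[50,0]]
[[13,9],[15,0],[30,9],[39,0],[47,7],[50,0]]
[[13,9],[15,0],[30,9],[39,7],[45,0],[47,7],[50,0]]
[[13,9],[15,0],[30,9],[39,7],[40,9],[42,7],[45,0],[47,7],[50,0]]
[[5,4],[6,0],[13,9],[15,0],[30,9],[39,7],[40,9],[42,7],[45,0],[47,7],[50,0]]
[[5,4],[6,0],[13,9],[15,0],[30,9],[39,7],[40,9],[42,7],[45,0],[47,7],[50,0]]
[[5,4],[6,2],[10,0],[13,9],[15,0],[30,9],[39,7],[40,9],[42,7],[45,0],[47,7],[50,0]]
[[5,4],[6,2],[10,0],[13,9],[15,0],[30,9],[39,7],[40,9],[42,7],[45,15],[50,0]]
[[5,4],[6,2],[10,0],[13,9],[15,0],[21,2],[30,9],[39,7],[40,9],[42,7],[45,15],[50,0]]
[[5,4],[6,2],[10,0],[13,9],[15,0],[16,1],[21,2],[30,9],[39,7],[40,9],[42,7],[45,15],[50,0]]
[[5,4],[6,2],[10,0],[13,9],[15,0],[16,1],[21,2],[30,9],[39,7],[40,9],[42,7],[45,15],[50,0]]
[[5,4],[6,2],[10,0],[13,9],[15,0],[16,1],[21,2],[30,9],[39,17],[40,9],[42,7],[45,15],[50,0]]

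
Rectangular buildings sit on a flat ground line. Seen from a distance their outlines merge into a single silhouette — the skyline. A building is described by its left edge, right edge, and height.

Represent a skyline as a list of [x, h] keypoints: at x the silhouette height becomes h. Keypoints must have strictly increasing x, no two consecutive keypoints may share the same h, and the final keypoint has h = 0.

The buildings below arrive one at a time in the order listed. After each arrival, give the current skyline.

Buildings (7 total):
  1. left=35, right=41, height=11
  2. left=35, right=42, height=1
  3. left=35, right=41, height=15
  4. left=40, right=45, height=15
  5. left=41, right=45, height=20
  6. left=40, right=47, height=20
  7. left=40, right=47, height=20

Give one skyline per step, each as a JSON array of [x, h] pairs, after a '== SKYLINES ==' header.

== SKYLINES ==
[[35,11],[41,0]]
[[35,11],[41,1],[42,0]]
[[35,15],[41,1],[42,0]]
[[35,15],[45,0]]
[[35,15],[41,20],[45,0]]
[[35,15],[40,20],[47,0]]
[[35,15],[40,20],[47,0]]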